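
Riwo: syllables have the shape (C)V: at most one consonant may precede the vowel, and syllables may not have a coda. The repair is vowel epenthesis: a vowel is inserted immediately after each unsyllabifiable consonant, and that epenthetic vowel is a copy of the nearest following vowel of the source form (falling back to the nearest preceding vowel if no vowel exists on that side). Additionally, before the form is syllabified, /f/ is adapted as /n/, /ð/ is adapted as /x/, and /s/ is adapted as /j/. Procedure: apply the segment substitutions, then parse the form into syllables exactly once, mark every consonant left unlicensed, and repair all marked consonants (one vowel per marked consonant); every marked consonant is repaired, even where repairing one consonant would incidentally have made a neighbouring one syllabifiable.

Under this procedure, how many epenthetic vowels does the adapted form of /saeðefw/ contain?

2

After substitution the input is /jaexenw/.
The unsyllabifiable consonants are /n/, /w/; each receives one epenthetic vowel.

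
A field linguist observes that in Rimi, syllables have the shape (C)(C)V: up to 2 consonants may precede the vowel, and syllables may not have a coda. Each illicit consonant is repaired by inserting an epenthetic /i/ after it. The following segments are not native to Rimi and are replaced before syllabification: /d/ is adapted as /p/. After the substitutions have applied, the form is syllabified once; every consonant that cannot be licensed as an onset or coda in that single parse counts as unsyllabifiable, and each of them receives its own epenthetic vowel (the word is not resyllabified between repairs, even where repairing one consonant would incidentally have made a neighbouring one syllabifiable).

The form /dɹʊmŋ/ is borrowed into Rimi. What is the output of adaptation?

pɹʊmiŋi

Substitution: /d/ → /p/, giving /pɹʊmŋ/.
The consonants /m/, /ŋ/ cannot be parsed into a legal (C)(C)V syllable (no codas are permitted; onsets may contain at most 2 consonants).
Inserting the epenthetic vowel yields /m/ → /mi/, /ŋ/ → /ŋi/.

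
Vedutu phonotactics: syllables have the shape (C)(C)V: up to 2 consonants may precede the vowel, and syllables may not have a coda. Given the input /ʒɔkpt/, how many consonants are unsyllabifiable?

Syllabifying with onset maximization leaves /k/, /p/, /t/ stranded (no codas are permitted; onsets may contain at most 2 consonants).

3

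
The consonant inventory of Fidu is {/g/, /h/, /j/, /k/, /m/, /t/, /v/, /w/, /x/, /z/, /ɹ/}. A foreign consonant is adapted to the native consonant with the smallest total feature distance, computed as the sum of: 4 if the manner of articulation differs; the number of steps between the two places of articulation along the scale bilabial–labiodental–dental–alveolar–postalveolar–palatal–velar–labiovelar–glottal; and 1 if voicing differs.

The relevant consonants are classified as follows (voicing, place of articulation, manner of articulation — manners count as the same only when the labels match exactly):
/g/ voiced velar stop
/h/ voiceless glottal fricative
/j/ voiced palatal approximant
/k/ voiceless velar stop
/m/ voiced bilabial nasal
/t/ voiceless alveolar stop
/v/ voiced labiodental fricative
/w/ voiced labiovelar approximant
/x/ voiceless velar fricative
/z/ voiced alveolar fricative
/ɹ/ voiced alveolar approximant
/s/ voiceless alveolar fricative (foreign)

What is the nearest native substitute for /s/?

/z/ is closest: same manner (fricative), place distance 0 (alveolar→alveolar), voicing differs (+1); total 1. Next closest is /v/ at distance 3.

z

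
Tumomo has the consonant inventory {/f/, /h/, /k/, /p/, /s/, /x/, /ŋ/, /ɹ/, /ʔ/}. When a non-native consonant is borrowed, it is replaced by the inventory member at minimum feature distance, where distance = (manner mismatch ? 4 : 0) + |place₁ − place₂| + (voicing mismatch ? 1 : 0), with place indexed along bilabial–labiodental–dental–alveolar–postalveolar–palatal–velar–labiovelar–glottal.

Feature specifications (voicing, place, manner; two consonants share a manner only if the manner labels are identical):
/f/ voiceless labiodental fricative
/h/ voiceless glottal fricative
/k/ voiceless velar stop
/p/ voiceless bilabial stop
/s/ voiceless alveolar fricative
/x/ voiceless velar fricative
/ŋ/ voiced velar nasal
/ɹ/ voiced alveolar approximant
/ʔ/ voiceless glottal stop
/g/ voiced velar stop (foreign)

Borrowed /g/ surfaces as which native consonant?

/k/ is closest: same manner (stop), place distance 0 (velar→velar), voicing differs (+1); total 1. Next closest is /ʔ/ at distance 3.

k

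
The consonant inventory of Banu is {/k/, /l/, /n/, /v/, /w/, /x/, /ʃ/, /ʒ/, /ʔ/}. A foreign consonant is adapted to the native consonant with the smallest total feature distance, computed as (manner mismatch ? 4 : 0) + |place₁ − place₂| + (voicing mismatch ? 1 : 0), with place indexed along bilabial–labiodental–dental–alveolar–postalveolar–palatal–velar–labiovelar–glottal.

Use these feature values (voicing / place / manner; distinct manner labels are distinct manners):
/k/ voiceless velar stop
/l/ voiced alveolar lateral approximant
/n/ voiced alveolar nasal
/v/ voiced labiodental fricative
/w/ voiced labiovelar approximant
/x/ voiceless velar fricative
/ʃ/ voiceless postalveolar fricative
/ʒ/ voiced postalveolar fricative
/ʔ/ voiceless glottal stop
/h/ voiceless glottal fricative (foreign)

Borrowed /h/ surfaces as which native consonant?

/x/ is closest: same manner (fricative), place distance 2 (glottal→velar), same voicing; total 2. Next closest is /ʃ/ at distance 4.

x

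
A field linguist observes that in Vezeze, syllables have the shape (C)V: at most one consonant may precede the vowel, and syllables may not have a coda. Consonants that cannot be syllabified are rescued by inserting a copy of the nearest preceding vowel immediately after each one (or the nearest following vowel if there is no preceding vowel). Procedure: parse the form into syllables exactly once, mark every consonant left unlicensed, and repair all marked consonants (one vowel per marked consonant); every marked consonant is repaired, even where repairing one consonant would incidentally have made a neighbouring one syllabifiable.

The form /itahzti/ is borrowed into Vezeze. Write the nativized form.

itahazati

Under (C)V, the unsyllabifiable consonants are /h/, /z/ (no codas are permitted; onsets are limited to one consonant).
Each unlicensed consonant becomes the onset of a new syllable: /h/ → /ha/, /z/ → /za/.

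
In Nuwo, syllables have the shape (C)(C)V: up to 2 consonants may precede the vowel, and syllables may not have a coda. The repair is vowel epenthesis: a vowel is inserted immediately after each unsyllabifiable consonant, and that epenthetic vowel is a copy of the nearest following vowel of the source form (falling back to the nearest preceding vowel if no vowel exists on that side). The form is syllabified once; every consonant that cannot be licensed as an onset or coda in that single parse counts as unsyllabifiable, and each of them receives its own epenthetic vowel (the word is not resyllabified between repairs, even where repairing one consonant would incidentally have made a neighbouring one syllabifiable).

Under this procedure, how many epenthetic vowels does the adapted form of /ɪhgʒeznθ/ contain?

4

The unsyllabifiable consonants are /h/, /z/, /n/, /θ/; each receives one epenthetic vowel.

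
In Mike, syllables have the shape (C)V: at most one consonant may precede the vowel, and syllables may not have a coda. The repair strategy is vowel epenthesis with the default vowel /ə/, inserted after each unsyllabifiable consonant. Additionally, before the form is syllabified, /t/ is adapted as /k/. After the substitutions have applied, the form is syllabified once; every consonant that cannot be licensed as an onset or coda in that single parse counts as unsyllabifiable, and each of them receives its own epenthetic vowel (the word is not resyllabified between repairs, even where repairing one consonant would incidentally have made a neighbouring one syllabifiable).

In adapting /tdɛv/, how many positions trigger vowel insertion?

2

After substitution the input is /kdɛv/.
The unsyllabifiable consonants are /k/, /v/; each receives one epenthetic vowel.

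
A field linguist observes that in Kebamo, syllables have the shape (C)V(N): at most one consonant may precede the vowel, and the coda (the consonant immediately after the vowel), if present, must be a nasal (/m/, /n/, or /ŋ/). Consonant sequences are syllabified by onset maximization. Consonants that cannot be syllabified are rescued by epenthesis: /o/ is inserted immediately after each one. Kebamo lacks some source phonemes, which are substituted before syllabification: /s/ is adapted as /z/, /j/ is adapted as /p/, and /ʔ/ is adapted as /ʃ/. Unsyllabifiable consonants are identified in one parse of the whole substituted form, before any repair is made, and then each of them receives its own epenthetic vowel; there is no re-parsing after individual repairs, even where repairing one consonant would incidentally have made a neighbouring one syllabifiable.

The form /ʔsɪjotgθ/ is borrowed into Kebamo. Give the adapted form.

ʃozɪpotogoθo

Substitution: /ʔ/ → /ʃ/, /s/ → /z/, /j/ → /p/, giving /ʃzɪpotgθ/.
The consonants /ʃ/, /t/, /g/, /θ/ cannot be parsed into a legal (C)V(N) syllable (only a nasal (/m/, /n/, or /ŋ/) is licensed in coda position; onsets are limited to one consonant).
Inserting the epenthetic vowel yields /ʃ/ → /ʃo/, /t/ → /to/, /g/ → /go/, /θ/ → /θo/.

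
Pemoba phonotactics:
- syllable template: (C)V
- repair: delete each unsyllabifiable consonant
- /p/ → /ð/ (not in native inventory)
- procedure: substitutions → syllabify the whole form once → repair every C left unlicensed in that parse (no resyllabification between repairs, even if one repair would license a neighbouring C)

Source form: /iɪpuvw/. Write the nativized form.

iɪðu

Substitution: /p/ → /ð/, giving /iɪðuvw/.
Under (C)V, the unsyllabifiable consonants are /v/, /w/ (no codas are permitted; onsets are limited to one consonant).
Deleting the stranded consonants removes /v/, /w/.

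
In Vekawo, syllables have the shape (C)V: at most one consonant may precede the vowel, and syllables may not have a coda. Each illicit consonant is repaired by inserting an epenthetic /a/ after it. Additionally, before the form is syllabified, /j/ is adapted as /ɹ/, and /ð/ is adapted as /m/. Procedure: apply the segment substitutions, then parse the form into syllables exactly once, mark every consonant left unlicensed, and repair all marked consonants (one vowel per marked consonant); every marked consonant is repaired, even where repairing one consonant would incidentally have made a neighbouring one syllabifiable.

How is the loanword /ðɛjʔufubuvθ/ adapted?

mɛɹaʔufubuvaθa

Substitution: /ð/ → /m/, /j/ → /ɹ/, giving /mɛɹʔufubuvθ/.
Under (C)V, the unsyllabifiable consonants are /ɹ/, /v/, /θ/ (no codas are permitted; onsets are limited to one consonant).
Inserting the epenthetic vowel yields /ɹ/ → /ɹa/, /v/ → /va/, /θ/ → /θa/.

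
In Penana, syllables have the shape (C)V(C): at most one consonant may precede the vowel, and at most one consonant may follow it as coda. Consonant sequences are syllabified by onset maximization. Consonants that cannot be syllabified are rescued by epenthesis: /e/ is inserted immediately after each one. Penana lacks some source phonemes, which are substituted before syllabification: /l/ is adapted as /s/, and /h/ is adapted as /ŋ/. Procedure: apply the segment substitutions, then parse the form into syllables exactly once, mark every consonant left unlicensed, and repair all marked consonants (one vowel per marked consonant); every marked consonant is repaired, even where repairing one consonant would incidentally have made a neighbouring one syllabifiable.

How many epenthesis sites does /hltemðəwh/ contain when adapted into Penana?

After substitution the input is /ŋstemðəwŋ/.
The unsyllabifiable consonants are /ŋ/, /s/, /ŋ/; each receives one epenthetic vowel.

3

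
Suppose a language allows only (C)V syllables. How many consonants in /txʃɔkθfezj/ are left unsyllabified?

6

Syllabifying with onset maximization leaves /t/, /x/, /k/, /θ/, /z/, /j/ stranded (no codas are permitted; onsets are limited to one consonant).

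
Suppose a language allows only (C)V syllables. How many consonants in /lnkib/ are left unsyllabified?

3

The consonants /l/, /n/, /b/ cannot be parsed into a legal (C)V syllable (no codas are permitted; onsets are limited to one consonant).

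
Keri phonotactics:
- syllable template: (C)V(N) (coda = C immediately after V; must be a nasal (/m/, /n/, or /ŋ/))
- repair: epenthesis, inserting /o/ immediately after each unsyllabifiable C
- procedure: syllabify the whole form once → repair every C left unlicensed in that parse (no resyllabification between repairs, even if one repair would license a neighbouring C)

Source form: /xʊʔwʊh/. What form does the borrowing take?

The consonants /ʔ/, /h/ cannot be parsed into a legal (C)V(N) syllable (only a nasal (/m/, /n/, or /ŋ/) is licensed in coda position; onsets are limited to one consonant).
Epenthesis after each stranded consonant: /ʔ/ → /ʔo/, /h/ → /ho/.

xʊʔowʊho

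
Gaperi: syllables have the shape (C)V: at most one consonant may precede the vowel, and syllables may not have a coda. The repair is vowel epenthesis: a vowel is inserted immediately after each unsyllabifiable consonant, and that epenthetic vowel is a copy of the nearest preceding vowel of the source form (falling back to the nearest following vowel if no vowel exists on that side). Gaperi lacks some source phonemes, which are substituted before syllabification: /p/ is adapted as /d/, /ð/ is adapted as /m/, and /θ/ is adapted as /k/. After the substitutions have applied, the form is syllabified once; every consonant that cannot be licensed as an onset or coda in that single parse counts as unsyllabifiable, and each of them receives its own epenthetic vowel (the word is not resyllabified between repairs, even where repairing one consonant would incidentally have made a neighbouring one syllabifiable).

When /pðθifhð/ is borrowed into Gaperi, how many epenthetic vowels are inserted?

5

After substitution the input is /dmkifhm/.
The unsyllabifiable consonants are /d/, /m/, /f/, /h/, /m/; each receives one epenthetic vowel.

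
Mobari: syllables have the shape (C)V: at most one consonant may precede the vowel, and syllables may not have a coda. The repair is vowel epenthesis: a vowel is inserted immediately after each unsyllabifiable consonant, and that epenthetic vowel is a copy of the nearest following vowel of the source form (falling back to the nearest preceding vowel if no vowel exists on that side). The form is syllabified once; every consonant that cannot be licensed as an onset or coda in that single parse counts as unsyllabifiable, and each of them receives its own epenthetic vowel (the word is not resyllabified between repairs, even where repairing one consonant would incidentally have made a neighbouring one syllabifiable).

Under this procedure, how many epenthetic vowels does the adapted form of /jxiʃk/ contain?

3

The unsyllabifiable consonants are /j/, /ʃ/, /k/; each receives one epenthetic vowel.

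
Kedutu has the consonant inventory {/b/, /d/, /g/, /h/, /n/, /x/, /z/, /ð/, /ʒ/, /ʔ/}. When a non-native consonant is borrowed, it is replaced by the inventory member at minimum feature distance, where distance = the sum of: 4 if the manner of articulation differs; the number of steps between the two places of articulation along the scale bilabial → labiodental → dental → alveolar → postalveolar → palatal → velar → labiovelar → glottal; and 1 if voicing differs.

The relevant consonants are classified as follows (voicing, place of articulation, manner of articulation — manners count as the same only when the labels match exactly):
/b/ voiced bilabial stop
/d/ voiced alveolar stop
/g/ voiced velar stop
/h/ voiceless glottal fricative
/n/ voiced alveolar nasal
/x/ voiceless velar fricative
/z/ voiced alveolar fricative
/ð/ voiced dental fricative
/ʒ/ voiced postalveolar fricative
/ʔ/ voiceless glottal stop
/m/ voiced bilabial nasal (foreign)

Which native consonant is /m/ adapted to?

n

/n/ is closest: same manner (nasal), place distance 3 (bilabial→alveolar), same voicing; total 3. Next closest is /b/ at distance 4.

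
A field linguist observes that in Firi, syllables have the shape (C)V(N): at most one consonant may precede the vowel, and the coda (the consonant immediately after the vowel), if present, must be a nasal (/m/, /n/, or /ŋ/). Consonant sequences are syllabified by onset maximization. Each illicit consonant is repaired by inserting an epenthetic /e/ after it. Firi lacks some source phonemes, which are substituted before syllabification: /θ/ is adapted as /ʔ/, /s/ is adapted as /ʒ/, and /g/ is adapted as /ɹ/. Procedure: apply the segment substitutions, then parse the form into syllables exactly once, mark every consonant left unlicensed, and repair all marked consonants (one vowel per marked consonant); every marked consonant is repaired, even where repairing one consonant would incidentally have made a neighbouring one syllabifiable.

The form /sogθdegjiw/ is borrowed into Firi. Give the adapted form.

ʒoɹeʔedeɹejiwe

Substitution: /s/ → /ʒ/, /g/ → /ɹ/, /θ/ → /ʔ/, giving /ʒoɹʔdeɹjiw/.
Under (C)V(N), the unsyllabifiable consonants are /ɹ/, /ʔ/, /ɹ/, /w/ (only a nasal (/m/, /n/, or /ŋ/) is licensed in coda position; onsets are limited to one consonant).
Inserting the epenthetic vowel yields /ɹ/ → /ɹe/, /ʔ/ → /ʔe/, /ɹ/ → /ɹe/, /w/ → /we/.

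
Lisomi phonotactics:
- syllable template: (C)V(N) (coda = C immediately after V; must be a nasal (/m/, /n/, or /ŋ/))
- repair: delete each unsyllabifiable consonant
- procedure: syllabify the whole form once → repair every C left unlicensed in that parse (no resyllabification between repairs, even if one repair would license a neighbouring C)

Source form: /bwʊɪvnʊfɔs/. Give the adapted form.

Under (C)V(N), the unsyllabifiable consonants are /b/, /v/, /s/ (only a nasal (/m/, /n/, or /ŋ/) is licensed in coda position; onsets are limited to one consonant).
Each unlicensed consonant is deleted: /b/, /v/, /s/.

wʊɪnʊfɔ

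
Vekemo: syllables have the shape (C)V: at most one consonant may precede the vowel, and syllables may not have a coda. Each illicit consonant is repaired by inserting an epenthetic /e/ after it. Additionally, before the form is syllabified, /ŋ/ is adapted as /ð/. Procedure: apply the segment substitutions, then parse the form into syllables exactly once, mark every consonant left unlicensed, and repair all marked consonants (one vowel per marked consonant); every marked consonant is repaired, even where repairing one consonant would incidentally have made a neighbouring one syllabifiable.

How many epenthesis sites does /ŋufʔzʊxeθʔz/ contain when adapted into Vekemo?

5

After substitution the input is /ðufʔzʊxeθʔz/.
The unsyllabifiable consonants are /f/, /ʔ/, /θ/, /ʔ/, /z/; each receives one epenthetic vowel.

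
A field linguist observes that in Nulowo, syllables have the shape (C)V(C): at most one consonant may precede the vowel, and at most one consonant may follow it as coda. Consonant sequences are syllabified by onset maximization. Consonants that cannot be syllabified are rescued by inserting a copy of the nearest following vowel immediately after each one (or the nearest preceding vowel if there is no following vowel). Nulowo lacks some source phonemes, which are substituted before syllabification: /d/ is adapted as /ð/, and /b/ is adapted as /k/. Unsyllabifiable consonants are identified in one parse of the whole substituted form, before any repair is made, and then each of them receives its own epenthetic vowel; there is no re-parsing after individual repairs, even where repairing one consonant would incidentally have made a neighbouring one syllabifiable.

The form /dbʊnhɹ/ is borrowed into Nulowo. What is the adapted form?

Substitution: /d/ → /ð/, /b/ → /k/, giving /ðkʊnhɹ/.
The consonants /ð/, /h/, /ɹ/ cannot be parsed into a legal (C)V(C) syllable (at most one coda consonant is licensed; onsets are limited to one consonant).
Inserting the epenthetic vowel yields /ð/ → /ðʊ/, /h/ → /hʊ/, /ɹ/ → /ɹʊ/.

ðʊkʊnhʊɹʊ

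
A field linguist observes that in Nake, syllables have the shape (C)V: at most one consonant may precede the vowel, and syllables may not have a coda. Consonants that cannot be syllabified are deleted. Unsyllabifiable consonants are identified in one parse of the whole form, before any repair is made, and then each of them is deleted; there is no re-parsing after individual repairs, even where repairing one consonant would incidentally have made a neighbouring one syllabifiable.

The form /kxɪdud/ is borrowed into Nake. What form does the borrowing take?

xɪdu

Syllabifying with onset maximization leaves /k/, /d/ stranded (no codas are permitted; onsets are limited to one consonant).
Deleting the stranded consonants removes /k/, /d/.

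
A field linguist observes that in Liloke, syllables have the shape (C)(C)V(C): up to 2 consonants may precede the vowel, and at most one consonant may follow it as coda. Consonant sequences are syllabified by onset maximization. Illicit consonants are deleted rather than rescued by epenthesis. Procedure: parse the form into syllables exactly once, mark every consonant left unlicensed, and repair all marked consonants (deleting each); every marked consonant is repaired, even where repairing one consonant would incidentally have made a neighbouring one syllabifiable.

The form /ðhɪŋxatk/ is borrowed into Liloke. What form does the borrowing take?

ðhɪŋxat

Syllabifying with onset maximization leaves /k/ stranded (at most one coda consonant is licensed; onsets may contain at most 2 consonants).
Deletion applies to /k/.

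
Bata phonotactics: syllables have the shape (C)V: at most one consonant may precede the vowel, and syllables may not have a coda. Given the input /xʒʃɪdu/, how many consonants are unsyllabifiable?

Under (C)V, the unsyllabifiable consonants are /x/, /ʒ/ (no codas are permitted; onsets are limited to one consonant).

2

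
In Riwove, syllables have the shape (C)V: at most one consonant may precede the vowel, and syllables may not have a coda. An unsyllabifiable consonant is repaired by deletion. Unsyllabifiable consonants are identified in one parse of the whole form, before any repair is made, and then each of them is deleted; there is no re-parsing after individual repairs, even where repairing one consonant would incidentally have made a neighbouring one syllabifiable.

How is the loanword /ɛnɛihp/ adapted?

ɛnɛi

Syllabifying with onset maximization leaves /h/, /p/ stranded (no codas are permitted; onsets are limited to one consonant).
Each unlicensed consonant is deleted: /h/, /p/.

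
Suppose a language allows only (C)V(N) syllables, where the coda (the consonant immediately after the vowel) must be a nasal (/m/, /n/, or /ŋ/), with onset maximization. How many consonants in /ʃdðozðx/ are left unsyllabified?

Under (C)V(N), the unsyllabifiable consonants are /ʃ/, /d/, /z/, /ð/, /x/ (only a nasal (/m/, /n/, or /ŋ/) is licensed in coda position; onsets are limited to one consonant).

5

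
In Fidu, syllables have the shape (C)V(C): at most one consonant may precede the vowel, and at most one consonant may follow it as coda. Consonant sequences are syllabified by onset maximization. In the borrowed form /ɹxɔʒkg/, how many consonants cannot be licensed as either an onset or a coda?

Under (C)V(C), the unsyllabifiable consonants are /ɹ/, /k/, /g/ (at most one coda consonant is licensed; onsets are limited to one consonant).

3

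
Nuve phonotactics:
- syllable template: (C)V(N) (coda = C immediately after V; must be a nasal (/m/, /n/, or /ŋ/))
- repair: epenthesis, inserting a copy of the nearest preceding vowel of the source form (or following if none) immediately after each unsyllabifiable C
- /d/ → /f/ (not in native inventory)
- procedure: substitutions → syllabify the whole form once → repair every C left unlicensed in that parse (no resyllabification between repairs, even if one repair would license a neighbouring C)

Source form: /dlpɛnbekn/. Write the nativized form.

fɛlɛpɛnbekene

Substitution: /d/ → /f/, giving /flpɛnbekn/.
Under (C)V(N), the unsyllabifiable consonants are /f/, /l/, /k/, /n/ (only a nasal (/m/, /n/, or /ŋ/) is licensed in coda position; onsets are limited to one consonant).
Epenthesis after each stranded consonant: /f/ → /fɛ/, /l/ → /lɛ/, /k/ → /ke/, /n/ → /ne/.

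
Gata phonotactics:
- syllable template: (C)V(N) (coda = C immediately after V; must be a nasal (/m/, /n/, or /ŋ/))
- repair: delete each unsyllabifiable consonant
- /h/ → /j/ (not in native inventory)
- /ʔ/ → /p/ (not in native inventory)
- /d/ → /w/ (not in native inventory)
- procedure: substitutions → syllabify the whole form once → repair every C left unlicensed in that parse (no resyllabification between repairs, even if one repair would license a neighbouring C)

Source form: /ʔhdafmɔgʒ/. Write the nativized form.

Substitution: /ʔ/ → /p/, /h/ → /j/, /d/ → /w/, giving /pjwafmɔgʒ/.
Syllabifying with onset maximization leaves /p/, /j/, /f/, /g/, /ʒ/ stranded (only a nasal (/m/, /n/, or /ŋ/) is licensed in coda position; onsets are limited to one consonant).
Each unlicensed consonant is deleted: /p/, /j/, /f/, /g/, /ʒ/.

wamɔ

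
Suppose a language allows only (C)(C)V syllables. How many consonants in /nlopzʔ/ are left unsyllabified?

The consonants /p/, /z/, /ʔ/ cannot be parsed into a legal (C)(C)V syllable (no codas are permitted; onsets may contain at most 2 consonants).

3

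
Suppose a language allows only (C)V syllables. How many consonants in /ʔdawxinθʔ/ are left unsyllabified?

The consonants /ʔ/, /w/, /n/, /θ/, /ʔ/ cannot be parsed into a legal (C)V syllable (no codas are permitted; onsets are limited to one consonant).

5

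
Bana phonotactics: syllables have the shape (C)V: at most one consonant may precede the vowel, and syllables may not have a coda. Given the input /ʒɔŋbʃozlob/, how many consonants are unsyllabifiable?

Under (C)V, the unsyllabifiable consonants are /ŋ/, /b/, /z/, /b/ (no codas are permitted; onsets are limited to one consonant).

4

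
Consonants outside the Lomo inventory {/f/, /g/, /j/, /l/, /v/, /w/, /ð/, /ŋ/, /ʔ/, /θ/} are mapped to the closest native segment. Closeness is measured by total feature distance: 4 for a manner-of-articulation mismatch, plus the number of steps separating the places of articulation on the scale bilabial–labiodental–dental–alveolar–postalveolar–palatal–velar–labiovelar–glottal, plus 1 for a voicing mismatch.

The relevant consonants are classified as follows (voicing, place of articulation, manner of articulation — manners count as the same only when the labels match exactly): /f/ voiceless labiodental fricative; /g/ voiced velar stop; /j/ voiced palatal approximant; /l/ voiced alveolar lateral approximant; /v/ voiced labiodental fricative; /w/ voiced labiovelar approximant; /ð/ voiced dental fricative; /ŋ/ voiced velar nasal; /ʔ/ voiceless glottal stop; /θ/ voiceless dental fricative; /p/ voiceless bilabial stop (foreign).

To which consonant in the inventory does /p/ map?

f

/f/ is closest: manner differs (stop→fricative, +4), place distance 1 (bilabial→labiodental), same voicing; total 5. Next closest is /v/ at distance 6.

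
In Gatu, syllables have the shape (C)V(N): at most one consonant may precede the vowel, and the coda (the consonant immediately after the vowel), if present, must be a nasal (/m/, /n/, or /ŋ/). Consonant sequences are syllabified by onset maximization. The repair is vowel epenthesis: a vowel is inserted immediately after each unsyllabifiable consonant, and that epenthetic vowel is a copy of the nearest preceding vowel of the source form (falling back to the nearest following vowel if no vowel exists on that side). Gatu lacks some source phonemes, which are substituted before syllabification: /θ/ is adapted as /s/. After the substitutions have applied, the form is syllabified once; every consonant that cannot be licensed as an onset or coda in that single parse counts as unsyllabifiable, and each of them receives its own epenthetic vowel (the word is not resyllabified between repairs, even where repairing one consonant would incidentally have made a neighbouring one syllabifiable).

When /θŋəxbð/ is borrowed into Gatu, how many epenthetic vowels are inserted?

After substitution the input is /sŋəxbð/.
The unsyllabifiable consonants are /s/, /x/, /b/, /ð/; each receives one epenthetic vowel.

4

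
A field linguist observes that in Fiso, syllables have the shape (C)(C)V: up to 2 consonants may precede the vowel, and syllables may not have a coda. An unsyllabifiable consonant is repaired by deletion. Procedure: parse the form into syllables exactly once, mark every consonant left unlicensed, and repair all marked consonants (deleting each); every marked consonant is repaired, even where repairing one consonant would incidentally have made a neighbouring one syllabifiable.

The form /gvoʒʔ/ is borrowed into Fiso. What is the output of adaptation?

gvo

Under (C)(C)V, the unsyllabifiable consonants are /ʒ/, /ʔ/ (no codas are permitted; onsets may contain at most 2 consonants).
Deletion applies to /ʒ/, /ʔ/.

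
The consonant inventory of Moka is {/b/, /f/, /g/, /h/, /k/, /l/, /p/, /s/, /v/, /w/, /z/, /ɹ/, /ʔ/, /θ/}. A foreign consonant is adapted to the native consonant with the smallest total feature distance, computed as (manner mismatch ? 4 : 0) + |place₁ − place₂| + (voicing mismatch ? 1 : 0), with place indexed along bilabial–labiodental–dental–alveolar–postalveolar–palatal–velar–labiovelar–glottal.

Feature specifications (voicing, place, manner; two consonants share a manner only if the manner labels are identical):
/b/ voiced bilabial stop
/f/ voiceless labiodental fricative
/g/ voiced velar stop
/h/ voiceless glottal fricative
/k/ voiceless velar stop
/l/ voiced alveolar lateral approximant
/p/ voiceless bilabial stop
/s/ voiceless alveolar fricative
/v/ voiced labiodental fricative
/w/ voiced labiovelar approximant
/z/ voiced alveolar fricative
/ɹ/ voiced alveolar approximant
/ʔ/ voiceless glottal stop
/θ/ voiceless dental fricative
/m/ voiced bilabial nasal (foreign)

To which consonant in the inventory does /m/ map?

/b/ is closest: manner differs (nasal→stop, +4), place distance 0 (bilabial→bilabial), same voicing; total 4. Next closest is /p/ at distance 5.

b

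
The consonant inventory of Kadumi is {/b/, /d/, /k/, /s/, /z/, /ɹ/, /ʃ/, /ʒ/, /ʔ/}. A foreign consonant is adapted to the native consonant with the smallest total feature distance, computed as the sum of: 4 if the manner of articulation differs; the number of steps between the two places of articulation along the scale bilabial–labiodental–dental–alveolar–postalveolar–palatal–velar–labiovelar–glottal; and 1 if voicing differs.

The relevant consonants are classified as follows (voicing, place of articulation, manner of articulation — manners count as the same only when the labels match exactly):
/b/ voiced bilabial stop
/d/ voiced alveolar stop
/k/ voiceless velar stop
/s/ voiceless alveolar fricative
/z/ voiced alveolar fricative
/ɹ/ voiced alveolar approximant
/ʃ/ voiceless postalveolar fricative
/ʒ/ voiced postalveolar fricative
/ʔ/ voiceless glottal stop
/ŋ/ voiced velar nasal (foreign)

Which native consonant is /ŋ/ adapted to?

k

/k/ is closest: manner differs (nasal→stop, +4), place distance 0 (velar→velar), voicing differs (+1); total 5. Next closest is /ʒ/ at distance 6.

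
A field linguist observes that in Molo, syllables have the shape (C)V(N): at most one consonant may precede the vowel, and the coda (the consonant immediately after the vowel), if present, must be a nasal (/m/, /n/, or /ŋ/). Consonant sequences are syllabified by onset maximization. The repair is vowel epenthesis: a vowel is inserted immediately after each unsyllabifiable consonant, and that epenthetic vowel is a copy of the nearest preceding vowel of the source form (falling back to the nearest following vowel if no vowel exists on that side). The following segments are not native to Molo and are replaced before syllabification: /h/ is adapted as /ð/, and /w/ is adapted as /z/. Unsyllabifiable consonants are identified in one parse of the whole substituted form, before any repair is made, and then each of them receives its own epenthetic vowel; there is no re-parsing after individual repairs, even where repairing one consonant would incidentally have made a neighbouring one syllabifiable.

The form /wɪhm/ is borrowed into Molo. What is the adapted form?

zɪðɪmɪ

Substitution: /w/ → /z/, /h/ → /ð/, giving /zɪðm/.
Under (C)V(N), the unsyllabifiable consonants are /ð/, /m/ (only a nasal (/m/, /n/, or /ŋ/) is licensed in coda position; onsets are limited to one consonant).
Inserting the epenthetic vowel yields /ð/ → /ðɪ/, /m/ → /mɪ/.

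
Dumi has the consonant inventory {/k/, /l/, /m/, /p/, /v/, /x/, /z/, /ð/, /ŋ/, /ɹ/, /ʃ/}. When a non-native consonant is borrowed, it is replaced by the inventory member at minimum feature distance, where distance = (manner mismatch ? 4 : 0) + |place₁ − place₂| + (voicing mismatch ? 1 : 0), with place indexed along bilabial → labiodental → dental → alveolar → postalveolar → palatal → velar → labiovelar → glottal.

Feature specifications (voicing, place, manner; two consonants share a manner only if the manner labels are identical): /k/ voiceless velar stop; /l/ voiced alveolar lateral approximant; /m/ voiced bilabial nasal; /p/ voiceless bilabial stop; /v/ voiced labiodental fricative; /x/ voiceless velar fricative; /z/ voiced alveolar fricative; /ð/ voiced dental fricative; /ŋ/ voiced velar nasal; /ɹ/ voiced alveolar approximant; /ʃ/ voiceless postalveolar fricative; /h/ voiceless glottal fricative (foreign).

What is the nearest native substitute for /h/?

x

/x/ is closest: same manner (fricative), place distance 2 (glottal→velar), same voicing; total 2. Next closest is /ʃ/ at distance 4.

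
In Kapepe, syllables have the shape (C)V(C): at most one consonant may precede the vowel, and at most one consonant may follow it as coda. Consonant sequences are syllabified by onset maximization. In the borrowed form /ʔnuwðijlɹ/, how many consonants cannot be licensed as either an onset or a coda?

3

The consonants /ʔ/, /l/, /ɹ/ cannot be parsed into a legal (C)V(C) syllable (at most one coda consonant is licensed; onsets are limited to one consonant).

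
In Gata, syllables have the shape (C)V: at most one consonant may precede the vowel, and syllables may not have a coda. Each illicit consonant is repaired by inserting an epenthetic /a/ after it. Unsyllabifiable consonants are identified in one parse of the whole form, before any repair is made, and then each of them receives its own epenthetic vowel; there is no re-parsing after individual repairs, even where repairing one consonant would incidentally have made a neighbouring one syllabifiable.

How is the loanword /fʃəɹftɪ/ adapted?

Under (C)V, the unsyllabifiable consonants are /f/, /ɹ/, /f/ (no codas are permitted; onsets are limited to one consonant).
Epenthesis after each stranded consonant: /f/ → /fa/, /ɹ/ → /ɹa/, /f/ → /fa/.

faʃəɹafatɪ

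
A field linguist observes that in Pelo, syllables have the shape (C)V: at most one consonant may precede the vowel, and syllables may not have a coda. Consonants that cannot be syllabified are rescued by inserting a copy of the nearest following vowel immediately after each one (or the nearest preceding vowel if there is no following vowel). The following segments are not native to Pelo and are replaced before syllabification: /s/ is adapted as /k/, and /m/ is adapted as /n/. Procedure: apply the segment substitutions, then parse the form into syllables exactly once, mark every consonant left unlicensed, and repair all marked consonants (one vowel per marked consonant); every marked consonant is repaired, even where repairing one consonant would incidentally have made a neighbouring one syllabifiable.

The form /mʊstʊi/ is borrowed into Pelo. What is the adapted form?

Substitution: /m/ → /n/, /s/ → /k/, giving /nʊktʊi/.
The consonants /k/ cannot be parsed into a legal (C)V syllable (no codas are permitted; onsets are limited to one consonant).
Each unlicensed consonant becomes the onset of a new syllable: /k/ → /kʊ/.

nʊkʊtʊi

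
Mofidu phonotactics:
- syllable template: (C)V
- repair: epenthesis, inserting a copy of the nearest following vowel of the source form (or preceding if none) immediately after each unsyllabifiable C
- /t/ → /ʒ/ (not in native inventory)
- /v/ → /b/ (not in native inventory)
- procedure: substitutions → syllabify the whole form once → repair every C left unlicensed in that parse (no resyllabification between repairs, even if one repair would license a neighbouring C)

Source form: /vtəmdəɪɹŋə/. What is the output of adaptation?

Substitution: /v/ → /b/, /t/ → /ʒ/, giving /bʒəmdəɪɹŋə/.
Syllabifying with onset maximization leaves /b/, /m/, /ɹ/ stranded (no codas are permitted; onsets are limited to one consonant).
Each unlicensed consonant becomes the onset of a new syllable: /b/ → /bə/, /m/ → /mə/, /ɹ/ → /ɹə/.

bəʒəmədəɪɹəŋə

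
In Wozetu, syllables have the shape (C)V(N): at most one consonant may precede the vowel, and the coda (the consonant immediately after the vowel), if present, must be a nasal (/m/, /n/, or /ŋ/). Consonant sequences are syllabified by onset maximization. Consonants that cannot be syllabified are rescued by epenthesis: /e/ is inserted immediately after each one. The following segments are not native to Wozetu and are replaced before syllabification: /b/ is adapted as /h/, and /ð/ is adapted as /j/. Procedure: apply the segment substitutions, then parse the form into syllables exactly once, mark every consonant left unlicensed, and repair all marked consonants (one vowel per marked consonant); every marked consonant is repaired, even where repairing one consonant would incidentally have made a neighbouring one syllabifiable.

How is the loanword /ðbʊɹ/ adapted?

jehʊɹe

Substitution: /ð/ → /j/, /b/ → /h/, giving /jhʊɹ/.
Syllabifying with onset maximization leaves /j/, /ɹ/ stranded (only a nasal (/m/, /n/, or /ŋ/) is licensed in coda position; onsets are limited to one consonant).
Inserting the epenthetic vowel yields /j/ → /je/, /ɹ/ → /ɹe/.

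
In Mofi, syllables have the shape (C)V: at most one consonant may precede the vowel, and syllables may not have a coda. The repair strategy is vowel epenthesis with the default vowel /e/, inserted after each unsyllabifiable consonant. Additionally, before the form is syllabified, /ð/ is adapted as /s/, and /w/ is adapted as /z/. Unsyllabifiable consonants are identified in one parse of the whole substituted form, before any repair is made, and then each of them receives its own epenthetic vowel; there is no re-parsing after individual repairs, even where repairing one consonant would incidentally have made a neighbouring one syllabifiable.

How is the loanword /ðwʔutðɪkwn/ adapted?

sezeʔutesɪkezene

Substitution: /ð/ → /s/, /w/ → /z/, giving /szʔutsɪkzn/.
The consonants /s/, /z/, /t/, /k/, /z/, /n/ cannot be parsed into a legal (C)V syllable (no codas are permitted; onsets are limited to one consonant).
Each unlicensed consonant becomes the onset of a new syllable: /s/ → /se/, /z/ → /ze/, /t/ → /te/, /k/ → /ke/, /z/ → /ze/, /n/ → /ne/.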